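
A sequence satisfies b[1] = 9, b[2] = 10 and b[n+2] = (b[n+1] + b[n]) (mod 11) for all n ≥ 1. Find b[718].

Listing terms: b[1] = 9,  b[2] = 10,  b[3] = 8,  b[4] = 7,  b[5] = 4,  b[6] = 0,  b[7] = 4,  b[8] = 4,  b[9] = 8,  b[10] = 1,  b[11] = 9,  b[12] = 10.
Since (b[11], b[12]) = (b[1], b[2]) = (9, 10) (two consecutive terms determine the rest), the sequence is periodic with period 10.
So b[718] = b[1 + ((718-1) mod 10)] = b[8] = 4.

4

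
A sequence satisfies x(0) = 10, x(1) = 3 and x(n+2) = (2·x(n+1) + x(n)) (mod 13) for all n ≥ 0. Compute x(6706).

x(0) = 10; x(1) = 3; x(2) = 3; x(3) = 9; x(4) = 8; x(5) = 12; x(6) = 6; x(7) = 11; x(8) = 2; x(9) = 2; x(10) = 6; x(11) = 1; x(12) = 8; x(13) = 4; x(14) = 3; x(15) = 10; x(16) = 10; x(17) = 4; x(18) = 5; x(19) = 1; x(20) = 7; x(21) = 2; x(22) = 11; x(23) = 11; x(24) = 7; x(25) = 12; x(26) = 5; x(27) = 9; x(28) = 10; x(29) = 3.
The sequence repeats with period 28.
So x(6706) = x(0 + ((6706-0) mod 28)) = x(14) = 3.

3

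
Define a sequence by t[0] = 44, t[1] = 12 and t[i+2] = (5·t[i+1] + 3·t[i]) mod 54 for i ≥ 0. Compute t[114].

30

Listing terms: t[0] = 44, t[1] = 12, t[2] = 30, t[3] = 24, t[4] = 48, t[5] = 42, t[6] = 30, t[7] = 6, t[8] = 12, t[9] = 24, t[10] = 48.
Since (t[9], t[10]) = (t[3], t[4]) = (24, 48) (two consecutive terms determine the rest), the sequence is eventually periodic: after a pre-period of length 3 it cycles with period 6.
For i ≥ 3, t[i] depends only on (i - 3) mod 6. (114 - 3) mod 6 = 3, so t[114] = t[6] = 30.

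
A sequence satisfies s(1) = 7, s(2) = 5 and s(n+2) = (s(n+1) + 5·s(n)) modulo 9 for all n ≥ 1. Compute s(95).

s(1) = 7; s(2) = 5; s(3) = 4; s(4) = 2; s(5) = 4; s(6) = 5; s(7) = 7; s(8) = 5.
Since (s(7), s(8)) = (s(1), s(2)) = (7, 5) (two consecutive terms determine the rest), the sequence is periodic with period 6.
So s(95) = s(1 + ((95-1) mod 6)) = s(5) = 4.

4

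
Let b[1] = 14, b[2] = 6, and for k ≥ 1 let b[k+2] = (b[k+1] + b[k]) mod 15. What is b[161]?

b[1] = 14, b[2] = 6, b[3] = 5, b[4] = 11, b[5] = 1, b[6] = 12, b[7] = 13, b[8] = 10, b[9] = 8, b[10] = 3, b[11] = 11, b[12] = 14, b[13] = 10, b[14] = 9, b[15] = 4, b[16] = 13, b[17] = 2, b[18] = 0, b[19] = 2, b[20] = 2, b[21] = 4, b[22] = 6, b[23] = 10, b[24] = 1, b[25] = 11, b[26] = 12, b[27] = 8, b[28] = 5, b[29] = 13, b[30] = 3, b[31] = 1, b[32] = 4, b[33] = 5, b[34] = 9, b[35] = 14, b[36] = 8, b[37] = 7, b[38] = 0, b[39] = 7, b[40] = 7, b[41] = 14, b[42] = 6.
The sequence repeats with period 40.
So b[161] = b[1 + ((161-1) mod 40)] = b[1] = 14.

14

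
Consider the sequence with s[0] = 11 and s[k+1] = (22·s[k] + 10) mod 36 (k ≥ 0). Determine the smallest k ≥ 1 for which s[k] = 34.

Listing terms: s[0] = 11; s[1] = 0; s[2] = 10; s[3] = 14; s[4] = 30; s[5] = 22; s[6] = 26; s[7] = 6; s[8] = 34; s[9] = 2; s[10] = 18; s[11] = 10.
Since s[11] = s[2] = 10, the sequence is eventually periodic: after a pre-period of length 2 it cycles with period 9.
The value 34 first appears (with k ≥ 1) at s[8].

8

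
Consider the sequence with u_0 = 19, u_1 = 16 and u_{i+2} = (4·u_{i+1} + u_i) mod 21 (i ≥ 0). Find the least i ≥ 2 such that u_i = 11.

Computing terms: u_0 = 19, u_1 = 16, u_2 = 20, u_3 = 12, u_4 = 5, u_5 = 11, u_6 = 7, u_7 = 18, u_8 = 16, u_9 = 19, u_{10} = 8, u_{11} = 9, u_{12} = 2, u_{13} = 17, u_{14} = 7, u_{15} = 3, u_{16} = 19, u_{17} = 16.
Since (u_{16}, u_{17}) = (u_0, u_1) = (19, 16) (two consecutive terms determine the rest), the sequence is periodic with period 16.
The value 11 first appears (with i ≥ 2) at u_5.

5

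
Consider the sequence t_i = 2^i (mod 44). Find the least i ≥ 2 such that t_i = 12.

t_1 = 2; t_2 = 4; t_3 = 8; t_4 = 16; t_5 = 32; t_6 = 20; t_7 = 40; t_8 = 36; t_9 = 28; t_{10} = 12; t_{11} = 24; t_{12} = 4.
Since t_{12} = t_2 = 4, the sequence is eventually periodic: after a pre-period of length 1 it cycles with period 10.
The value 12 first appears (with i ≥ 2) at t_{10}.

10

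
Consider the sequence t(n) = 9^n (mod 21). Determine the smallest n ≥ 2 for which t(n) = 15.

t(1) = 9; t(2) = 18; t(3) = 15; t(4) = 9.
Since t(4) = t(1) = 9, the sequence is periodic with period 3.
The value 15 first appears (with n ≥ 2) at t(3).

3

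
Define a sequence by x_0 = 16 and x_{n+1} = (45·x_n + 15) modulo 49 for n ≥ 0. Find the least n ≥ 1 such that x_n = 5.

Listing terms: x_0 = 16,  x_1 = 0,  x_2 = 15,  x_3 = 4,  x_4 = 48,  x_5 = 19,  x_6 = 37,  x_7 = 14,  x_8 = 8,  x_9 = 32,  x_{10} = 34,  x_{11} = 26,  x_{12} = 9,  x_{13} = 28,  x_{14} = 1,  x_{15} = 11,  x_{16} = 20,  x_{17} = 33,  x_{18} = 30,  x_{19} = 42,  x_{20} = 43,  x_{21} = 39,  x_{22} = 6,  x_{23} = 40,  x_{24} = 2,  x_{25} = 7,  x_{26} = 36,  x_{27} = 18,  x_{28} = 41,  x_{29} = 47,  x_{30} = 23,  x_{31} = 21,  x_{32} = 29,  x_{33} = 46,  x_{34} = 27,  x_{35} = 5,  x_{36} = 44,  x_{37} = 35,  x_{38} = 22,  x_{39} = 25,  x_{40} = 13,  x_{41} = 12,  x_{42} = 16.
Since x_{42} = x_0 = 16, the sequence is periodic with period 42.
The value 5 first appears (with n ≥ 1) at x_{35}.

35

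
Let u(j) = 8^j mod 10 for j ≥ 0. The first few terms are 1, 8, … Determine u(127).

Listing terms: u(0) = 1,  u(1) = 8,  u(2) = 4,  u(3) = 2,  u(4) = 6,  u(5) = 8.
Since u(5) = u(1) = 8, the sequence is eventually periodic: after a pre-period of length 1 it cycles with period 4.
For j ≥ 1, u(j) depends only on (j - 1) mod 4. (127 - 1) mod 4 = 2, so u(127) = u(3) = 2.

2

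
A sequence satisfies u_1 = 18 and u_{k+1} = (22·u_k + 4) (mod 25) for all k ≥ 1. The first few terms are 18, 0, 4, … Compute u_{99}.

u_1 = 18; u_2 = 0; u_3 = 4; u_4 = 17; u_5 = 3; u_6 = 20; u_7 = 19; u_8 = 22; u_9 = 13; u_{10} = 15; u_{11} = 9; u_{12} = 2; u_{13} = 23; u_{14} = 10; u_{15} = 24; u_{16} = 7; u_{17} = 8; u_{18} = 5; u_{19} = 14; u_{20} = 12; u_{21} = 18.
Since u_{21} = u_1 = 18, the sequence is periodic with period 20.
So u_{99} = u_{1 + ((99-1) mod 20)} = u_{19} = 14.

14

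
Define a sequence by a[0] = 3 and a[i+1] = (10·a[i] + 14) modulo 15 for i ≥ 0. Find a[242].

4

We have a[0] = 3,  a[1] = 14,  a[2] = 4,  a[3] = 9,  a[4] = 14.
Since a[4] = a[1] = 14, the sequence is eventually periodic: after a pre-period of length 1 it cycles with period 3.
For i ≥ 1, a[i] depends only on (i - 1) mod 3. (242 - 1) mod 3 = 1, so a[242] = a[2] = 4.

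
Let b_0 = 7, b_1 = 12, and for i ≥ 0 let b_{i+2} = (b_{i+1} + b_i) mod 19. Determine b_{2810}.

b_0 = 7; b_1 = 12; b_2 = 0; b_3 = 12; b_4 = 12; b_5 = 5; b_6 = 17; b_7 = 3; b_8 = 1; b_9 = 4; b_{10} = 5; b_{11} = 9; b_{12} = 14; b_{13} = 4; b_{14} = 18; b_{15} = 3; b_{16} = 2; b_{17} = 5; b_{18} = 7; b_{19} = 12.
The sequence repeats with period 18.
So b_{2810} = b_{0 + ((2810-0) mod 18)} = b_2 = 0.

0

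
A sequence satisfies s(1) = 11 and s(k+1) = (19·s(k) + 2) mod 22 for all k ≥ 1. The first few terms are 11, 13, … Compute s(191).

We have s(1) = 11,  s(2) = 13,  s(3) = 7,  s(4) = 3,  s(5) = 15,  s(6) = 1,  s(7) = 21,  s(8) = 5,  s(9) = 9,  s(10) = 19,  s(11) = 11.
Since s(11) = s(1) = 11, the sequence is periodic with period 10.
So s(191) = s(1 + ((191-1) mod 10)) = s(1) = 11.

11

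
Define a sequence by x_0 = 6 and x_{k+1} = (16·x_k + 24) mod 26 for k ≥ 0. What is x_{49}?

We have x_0 = 6, x_1 = 16, x_2 = 20, x_3 = 6.
The sequence repeats with period 3.
(49 - 0) mod 3 = 1, so x_{49} = x_1 = 16.

16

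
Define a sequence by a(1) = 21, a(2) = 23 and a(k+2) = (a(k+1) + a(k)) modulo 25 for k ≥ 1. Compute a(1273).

6

Listing terms: a(1) = 21, a(2) = 23, a(3) = 19, a(4) = 17, a(5) = 11, a(6) = 3, a(7) = 14, a(8) = 17, a(9) = 6, a(10) = 23, a(11) = 4, a(12) = 2, a(13) = 6, a(14) = 8, a(15) = 14, a(16) = 22, a(17) = 11, a(18) = 8, a(19) = 19, a(20) = 2, a(21) = 21, a(22) = 23.
The sequence repeats with period 20.
(1273 - 1) mod 20 = 12, so a(1273) = a(13) = 6.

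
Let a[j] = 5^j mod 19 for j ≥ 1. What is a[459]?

1

We have a[1] = 5,  a[2] = 6,  a[3] = 11,  a[4] = 17,  a[5] = 9,  a[6] = 7,  a[7] = 16,  a[8] = 4,  a[9] = 1,  a[10] = 5.
The sequence repeats with period 9.
(459 - 1) mod 9 = 8, so a[459] = a[9] = 1.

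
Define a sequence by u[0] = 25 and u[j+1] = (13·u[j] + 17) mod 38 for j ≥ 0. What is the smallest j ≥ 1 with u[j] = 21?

Listing terms: u[0] = 25, u[1] = 0, u[2] = 17, u[3] = 10, u[4] = 33, u[5] = 28, u[6] = 1, u[7] = 30, u[8] = 27, u[9] = 26, u[10] = 13, u[11] = 34, u[12] = 3, u[13] = 18, u[14] = 23, u[15] = 12, u[16] = 21, u[17] = 24, u[18] = 25.
Since u[18] = u[0] = 25, the sequence is periodic with period 18.
The value 21 first appears (with j ≥ 1) at u[16].

16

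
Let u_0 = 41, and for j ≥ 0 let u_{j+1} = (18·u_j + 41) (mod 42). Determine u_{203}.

35

We have u_0 = 41,  u_1 = 23,  u_2 = 35,  u_3 = 41.
The sequence repeats with period 3.
(203 - 0) mod 3 = 2, so u_{203} = u_2 = 35.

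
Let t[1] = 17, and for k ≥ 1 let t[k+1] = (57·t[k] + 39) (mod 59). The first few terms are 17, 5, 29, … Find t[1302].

Listing terms: t[1] = 17; t[2] = 5; t[3] = 29; t[4] = 40; t[5] = 18; t[6] = 3; t[7] = 33; t[8] = 32; t[9] = 34; t[10] = 30; t[11] = 38; t[12] = 22; t[13] = 54; t[14] = 49; t[15] = 0; t[16] = 39; t[17] = 20; t[18] = 58; t[19] = 41; t[20] = 16; t[21] = 7; t[22] = 25; t[23] = 48; t[24] = 2; t[25] = 35; t[26] = 28; t[27] = 42; t[28] = 14; t[29] = 11; t[30] = 17.
Since t[30] = t[1] = 17, the sequence is periodic with period 29.
(1302 - 1) mod 29 = 25, so t[1302] = t[26] = 28.

28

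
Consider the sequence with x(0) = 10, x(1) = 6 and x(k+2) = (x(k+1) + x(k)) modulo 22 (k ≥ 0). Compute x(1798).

14

Listing terms: x(0) = 10; x(1) = 6; x(2) = 16; x(3) = 0; x(4) = 16; x(5) = 16; x(6) = 10; x(7) = 4; x(8) = 14; x(9) = 18; x(10) = 10; x(11) = 6.
Since (x(10), x(11)) = (x(0), x(1)) = (10, 6) (two consecutive terms determine the rest), the sequence is periodic with period 10.
(1798 - 0) mod 10 = 8, so x(1798) = x(8) = 14.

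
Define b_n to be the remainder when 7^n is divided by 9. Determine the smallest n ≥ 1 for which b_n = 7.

1

b_0 = 1,  b_1 = 7,  b_2 = 4,  b_3 = 1.
Since b_3 = b_0 = 1, the sequence is periodic with period 3.
The value 7 first appears (with n ≥ 1) at b_1.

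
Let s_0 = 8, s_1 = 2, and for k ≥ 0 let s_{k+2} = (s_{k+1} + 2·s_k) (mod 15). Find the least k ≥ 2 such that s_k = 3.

2

Computing terms: s_0 = 8,  s_1 = 2,  s_2 = 3,  s_3 = 7,  s_4 = 13,  s_5 = 12,  s_6 = 8,  s_7 = 2.
Since (s_6, s_7) = (s_0, s_1) = (8, 2) (two consecutive terms determine the rest), the sequence is periodic with period 6.
The value 3 first appears (with k ≥ 2) at s_2.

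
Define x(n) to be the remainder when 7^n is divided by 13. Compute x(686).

x(0) = 1; x(1) = 7; x(2) = 10; x(3) = 5; x(4) = 9; x(5) = 11; x(6) = 12; x(7) = 6; x(8) = 3; x(9) = 8; x(10) = 4; x(11) = 2; x(12) = 1.
Since x(12) = x(0) = 1, the sequence is periodic with period 12.
(686 - 0) mod 12 = 2, so x(686) = x(2) = 10.

10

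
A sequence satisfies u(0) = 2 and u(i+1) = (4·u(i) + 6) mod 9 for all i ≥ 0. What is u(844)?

5

We have u(0) = 2,  u(1) = 5,  u(2) = 8,  u(3) = 2.
Since u(3) = u(0) = 2, the sequence is periodic with period 3.
So u(844) = u(0 + ((844-0) mod 3)) = u(1) = 5.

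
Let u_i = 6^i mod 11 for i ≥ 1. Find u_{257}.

We have u_1 = 6,  u_2 = 3,  u_3 = 7,  u_4 = 9,  u_5 = 10,  u_6 = 5,  u_7 = 8,  u_8 = 4,  u_9 = 2,  u_{10} = 1,  u_{11} = 6.
Since u_{11} = u_1 = 6, the sequence is periodic with period 10.
(257 - 1) mod 10 = 6, so u_{257} = u_7 = 8.

8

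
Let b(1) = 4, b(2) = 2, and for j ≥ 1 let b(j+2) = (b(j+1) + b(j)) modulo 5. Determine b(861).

b(1) = 4,  b(2) = 2,  b(3) = 1,  b(4) = 3,  b(5) = 4,  b(6) = 2.
The sequence repeats with period 4.
(861 - 1) mod 4 = 0, so b(861) = b(1) = 4.

4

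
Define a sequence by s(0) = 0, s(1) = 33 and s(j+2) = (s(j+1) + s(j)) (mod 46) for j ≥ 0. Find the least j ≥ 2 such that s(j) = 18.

9

Computing terms: s(0) = 0; s(1) = 33; s(2) = 33; s(3) = 20; s(4) = 7; s(5) = 27; s(6) = 34; s(7) = 15; s(8) = 3; s(9) = 18; s(10) = 21; s(11) = 39; s(12) = 14; s(13) = 7; s(14) = 21; s(15) = 28; s(16) = 3; s(17) = 31; s(18) = 34; s(19) = 19; s(20) = 7; s(21) = 26; s(22) = 33; s(23) = 13; s(24) = 0; s(25) = 13; s(26) = 13; s(27) = 26; s(28) = 39; s(29) = 19; s(30) = 12; s(31) = 31; s(32) = 43; s(33) = 28; s(34) = 25; s(35) = 7; s(36) = 32; s(37) = 39; s(38) = 25; s(39) = 18; s(40) = 43; s(41) = 15; s(42) = 12; s(43) = 27; s(44) = 39; s(45) = 20; s(46) = 13; s(47) = 33; s(48) = 0; s(49) = 33.
The sequence repeats with period 48.
The value 18 first appears (with j ≥ 2) at s(9).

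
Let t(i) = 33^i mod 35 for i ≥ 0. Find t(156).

Listing terms: t(0) = 1; t(1) = 33; t(2) = 4; t(3) = 27; t(4) = 16; t(5) = 3; t(6) = 29; t(7) = 12; t(8) = 11; t(9) = 13; t(10) = 9; t(11) = 17; t(12) = 1.
Since t(12) = t(0) = 1, the sequence is periodic with period 12.
(156 - 0) mod 12 = 0, so t(156) = t(0) = 1.

1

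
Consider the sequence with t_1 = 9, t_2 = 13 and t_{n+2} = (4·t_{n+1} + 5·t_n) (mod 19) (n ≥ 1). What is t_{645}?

We have t_1 = 9, t_2 = 13, t_3 = 2, t_4 = 16, t_5 = 17, t_6 = 15, t_7 = 12, t_8 = 9, t_9 = 1, t_{10} = 11, t_{11} = 11, t_{12} = 4, t_{13} = 14, t_{14} = 0, t_{15} = 13, t_{16} = 14, t_{17} = 7, t_{18} = 3, t_{19} = 9, t_{20} = 13.
The sequence repeats with period 18.
(645 - 1) mod 18 = 14, so t_{645} = t_{15} = 13.

13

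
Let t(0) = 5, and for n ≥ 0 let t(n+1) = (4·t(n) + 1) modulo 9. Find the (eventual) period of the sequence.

9

We have t(0) = 5,  t(1) = 3,  t(2) = 4,  t(3) = 8,  t(4) = 6,  t(5) = 7,  t(6) = 2,  t(7) = 0,  t(8) = 1,  t(9) = 5.
The sequence repeats with period 9.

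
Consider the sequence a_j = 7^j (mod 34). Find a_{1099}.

31

Listing terms: a_0 = 1; a_1 = 7; a_2 = 15; a_3 = 3; a_4 = 21; a_5 = 11; a_6 = 9; a_7 = 29; a_8 = 33; a_9 = 27; a_{10} = 19; a_{11} = 31; a_{12} = 13; a_{13} = 23; a_{14} = 25; a_{15} = 5; a_{16} = 1.
The sequence repeats with period 16.
So a_{1099} = a_{0 + ((1099-0) mod 16)} = a_{11} = 31.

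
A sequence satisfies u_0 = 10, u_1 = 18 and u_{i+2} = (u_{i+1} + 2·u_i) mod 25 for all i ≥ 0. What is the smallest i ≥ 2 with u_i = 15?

Listing terms: u_0 = 10,  u_1 = 18,  u_2 = 13,  u_3 = 24,  u_4 = 0,  u_5 = 23,  u_6 = 23,  u_7 = 19,  u_8 = 15,  u_9 = 3,  u_{10} = 8,  u_{11} = 14,  u_{12} = 5,  u_{13} = 8,  u_{14} = 18,  u_{15} = 9,  u_{16} = 20,  u_{17} = 13,  u_{18} = 3,  u_{19} = 4,  u_{20} = 10,  u_{21} = 18.
Since (u_{20}, u_{21}) = (u_0, u_1) = (10, 18) (two consecutive terms determine the rest), the sequence is periodic with period 20.
The value 15 first appears (with i ≥ 2) at u_8.

8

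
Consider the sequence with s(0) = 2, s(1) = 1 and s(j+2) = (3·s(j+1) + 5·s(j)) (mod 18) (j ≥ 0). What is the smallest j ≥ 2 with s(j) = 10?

9

Computing terms: s(0) = 2,  s(1) = 1,  s(2) = 13,  s(3) = 8,  s(4) = 17,  s(5) = 1,  s(6) = 16,  s(7) = 17,  s(8) = 5,  s(9) = 10,  s(10) = 1,  s(11) = 17,  s(12) = 2,  s(13) = 1.
Since (s(12), s(13)) = (s(0), s(1)) = (2, 1) (two consecutive terms determine the rest), the sequence is periodic with period 12.
The value 10 first appears (with j ≥ 2) at s(9).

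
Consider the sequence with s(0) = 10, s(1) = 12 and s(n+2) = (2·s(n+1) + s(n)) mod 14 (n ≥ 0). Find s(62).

Computing terms: s(0) = 10,  s(1) = 12,  s(2) = 6,  s(3) = 10,  s(4) = 12.
Since (s(3), s(4)) = (s(0), s(1)) = (10, 12) (two consecutive terms determine the rest), the sequence is periodic with period 3.
So s(62) = s(0 + ((62-0) mod 3)) = s(2) = 6.

6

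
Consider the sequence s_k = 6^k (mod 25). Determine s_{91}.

s_1 = 6, s_2 = 11, s_3 = 16, s_4 = 21, s_5 = 1, s_6 = 6.
The sequence repeats with period 5.
(91 - 1) mod 5 = 0, so s_{91} = s_1 = 6.

6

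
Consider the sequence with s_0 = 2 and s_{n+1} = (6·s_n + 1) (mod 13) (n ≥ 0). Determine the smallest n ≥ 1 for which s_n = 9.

8

s_0 = 2,  s_1 = 0,  s_2 = 1,  s_3 = 7,  s_4 = 4,  s_5 = 12,  s_6 = 8,  s_7 = 10,  s_8 = 9,  s_9 = 3,  s_{10} = 6,  s_{11} = 11,  s_{12} = 2.
The sequence repeats with period 12.
The value 9 first appears (with n ≥ 1) at s_8.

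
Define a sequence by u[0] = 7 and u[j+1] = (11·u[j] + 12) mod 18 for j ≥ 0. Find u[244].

13

Listing terms: u[0] = 7; u[1] = 17; u[2] = 1; u[3] = 5; u[4] = 13; u[5] = 11; u[6] = 7.
Since u[6] = u[0] = 7, the sequence is periodic with period 6.
(244 - 0) mod 6 = 4, so u[244] = u[4] = 13.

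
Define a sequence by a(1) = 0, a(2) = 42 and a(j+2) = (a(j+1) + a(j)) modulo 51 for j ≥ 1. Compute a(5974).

33

Computing terms: a(1) = 0; a(2) = 42; a(3) = 42; a(4) = 33; a(5) = 24; a(6) = 6; a(7) = 30; a(8) = 36; a(9) = 15; a(10) = 0; a(11) = 15; a(12) = 15; a(13) = 30; a(14) = 45; a(15) = 24; a(16) = 18; a(17) = 42; a(18) = 9; a(19) = 0; a(20) = 9; a(21) = 9; a(22) = 18; a(23) = 27; a(24) = 45; a(25) = 21; a(26) = 15; a(27) = 36; a(28) = 0; a(29) = 36; a(30) = 36; a(31) = 21; a(32) = 6; a(33) = 27; a(34) = 33; a(35) = 9; a(36) = 42; a(37) = 0; a(38) = 42.
Since (a(37), a(38)) = (a(1), a(2)) = (0, 42) (two consecutive terms determine the rest), the sequence is periodic with period 36.
So a(5974) = a(1 + ((5974-1) mod 36)) = a(34) = 33.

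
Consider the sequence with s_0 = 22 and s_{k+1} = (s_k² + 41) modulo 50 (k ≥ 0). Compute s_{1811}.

Computing terms: s_0 = 22,  s_1 = 25,  s_2 = 16,  s_3 = 47,  s_4 = 0,  s_5 = 41,  s_6 = 22.
The sequence repeats with period 6.
(1811 - 0) mod 6 = 5, so s_{1811} = s_5 = 41.

41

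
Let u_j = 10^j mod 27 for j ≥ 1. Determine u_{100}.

Listing terms: u_1 = 10; u_2 = 19; u_3 = 1; u_4 = 10.
Since u_4 = u_1 = 10, the sequence is periodic with period 3.
So u_{100} = u_{1 + ((100-1) mod 3)} = u_1 = 10.

10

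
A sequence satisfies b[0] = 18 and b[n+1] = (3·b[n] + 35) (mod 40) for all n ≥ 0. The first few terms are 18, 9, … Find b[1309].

9

Listing terms: b[0] = 18,  b[1] = 9,  b[2] = 22,  b[3] = 21,  b[4] = 18.
The sequence repeats with period 4.
So b[1309] = b[0 + ((1309-0) mod 4)] = b[1] = 9.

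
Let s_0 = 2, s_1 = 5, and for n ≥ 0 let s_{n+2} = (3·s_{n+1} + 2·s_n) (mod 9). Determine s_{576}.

s_0 = 2; s_1 = 5; s_2 = 1; s_3 = 4; s_4 = 5; s_5 = 5; s_6 = 7; s_7 = 4; s_8 = 8; s_9 = 5; s_{10} = 4; s_{11} = 4; s_{12} = 2; s_{13} = 5.
The sequence repeats with period 12.
(576 - 0) mod 12 = 0, so s_{576} = s_0 = 2.

2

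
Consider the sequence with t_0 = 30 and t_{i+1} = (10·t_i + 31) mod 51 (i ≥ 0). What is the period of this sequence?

Listing terms: t_0 = 30; t_1 = 25; t_2 = 26; t_3 = 36; t_4 = 34; t_5 = 14; t_6 = 18; t_7 = 7; t_8 = 50; t_9 = 21; t_{10} = 37; t_{11} = 44; t_{12} = 12; t_{13} = 49; t_{14} = 11; t_{15} = 39; t_{16} = 13; t_{17} = 8; t_{18} = 9; t_{19} = 19; t_{20} = 17; t_{21} = 48; t_{22} = 1; t_{23} = 41; t_{24} = 33; t_{25} = 4; t_{26} = 20; t_{27} = 27; t_{28} = 46; t_{29} = 32; t_{30} = 45; t_{31} = 22; t_{32} = 47; t_{33} = 42; t_{34} = 43; t_{35} = 2; t_{36} = 0; t_{37} = 31; t_{38} = 35; t_{39} = 24; t_{40} = 16; t_{41} = 38; t_{42} = 3; t_{43} = 10; t_{44} = 29; t_{45} = 15; t_{46} = 28; t_{47} = 5; t_{48} = 30.
The sequence repeats with period 48.

48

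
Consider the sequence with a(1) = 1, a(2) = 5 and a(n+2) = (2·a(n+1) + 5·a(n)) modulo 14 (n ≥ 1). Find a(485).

3

We have a(1) = 1, a(2) = 5, a(3) = 1, a(4) = 13, a(5) = 3, a(6) = 1, a(7) = 3, a(8) = 11, a(9) = 9, a(10) = 3, a(11) = 9, a(12) = 5, a(13) = 13, a(14) = 9, a(15) = 13, a(16) = 1, a(17) = 11, a(18) = 13, a(19) = 11, a(20) = 3, a(21) = 5, a(22) = 11, a(23) = 5, a(24) = 9, a(25) = 1, a(26) = 5.
Since (a(25), a(26)) = (a(1), a(2)) = (1, 5) (two consecutive terms determine the rest), the sequence is periodic with period 24.
So a(485) = a(1 + ((485-1) mod 24)) = a(5) = 3.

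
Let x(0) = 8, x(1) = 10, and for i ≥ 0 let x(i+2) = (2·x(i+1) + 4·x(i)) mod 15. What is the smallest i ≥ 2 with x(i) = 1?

Computing terms: x(0) = 8,  x(1) = 10,  x(2) = 7,  x(3) = 9,  x(4) = 1,  x(5) = 8,  x(6) = 5,  x(7) = 12,  x(8) = 14,  x(9) = 1,  x(10) = 13,  x(11) = 0,  x(12) = 7,  x(13) = 14,  x(14) = 11,  x(15) = 3,  x(16) = 5,  x(17) = 7,  x(18) = 4,  x(19) = 6,  x(20) = 13,  x(21) = 5,  x(22) = 2,  x(23) = 9,  x(24) = 11,  x(25) = 13,  x(26) = 10,  x(27) = 12,  x(28) = 4,  x(29) = 11,  x(30) = 8,  x(31) = 0,  x(32) = 2,  x(33) = 4,  x(34) = 1,  x(35) = 3,  x(36) = 10,  x(37) = 2,  x(38) = 14,  x(39) = 6,  x(40) = 8,  x(41) = 10.
The sequence repeats with period 40.
The value 1 first appears (with i ≥ 2) at x(4).

4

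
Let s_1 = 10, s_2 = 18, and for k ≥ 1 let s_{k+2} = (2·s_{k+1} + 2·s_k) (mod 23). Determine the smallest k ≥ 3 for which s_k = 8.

6

s_1 = 10,  s_2 = 18,  s_3 = 10,  s_4 = 10,  s_5 = 17,  s_6 = 8,  s_7 = 4,  s_8 = 1,  s_9 = 10,  s_{10} = 22,  s_{11} = 18,  s_{12} = 11,  s_{13} = 12,  s_{14} = 0,  s_{15} = 1,  s_{16} = 2,  s_{17} = 6,  s_{18} = 16,  s_{19} = 21,  s_{20} = 5,  s_{21} = 6,  s_{22} = 22,  s_{23} = 10,  s_{24} = 18.
The sequence repeats with period 22.
The value 8 first appears (with k ≥ 3) at s_6.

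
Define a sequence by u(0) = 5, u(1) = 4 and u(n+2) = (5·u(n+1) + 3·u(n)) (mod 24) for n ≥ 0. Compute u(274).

8

Computing terms: u(0) = 5; u(1) = 4; u(2) = 11; u(3) = 19; u(4) = 8; u(5) = 1; u(6) = 5; u(7) = 4.
Since (u(6), u(7)) = (u(0), u(1)) = (5, 4) (two consecutive terms determine the rest), the sequence is periodic with period 6.
(274 - 0) mod 6 = 4, so u(274) = u(4) = 8.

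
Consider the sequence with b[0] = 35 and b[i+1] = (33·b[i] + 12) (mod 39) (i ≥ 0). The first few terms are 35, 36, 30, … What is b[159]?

Computing terms: b[0] = 35,  b[1] = 36,  b[2] = 30,  b[3] = 27,  b[4] = 6,  b[5] = 15,  b[6] = 0,  b[7] = 12,  b[8] = 18,  b[9] = 21,  b[10] = 3,  b[11] = 33,  b[12] = 9,  b[13] = 36.
Since b[13] = b[1] = 36, the sequence is eventually periodic: after a pre-period of length 1 it cycles with period 12.
For i ≥ 1, b[i] depends only on (i - 1) mod 12. (159 - 1) mod 12 = 2, so b[159] = b[3] = 27.

27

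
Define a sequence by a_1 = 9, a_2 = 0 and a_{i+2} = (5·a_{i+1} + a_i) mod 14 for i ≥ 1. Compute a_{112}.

3

We have a_1 = 9,  a_2 = 0,  a_3 = 9,  a_4 = 3,  a_5 = 10,  a_6 = 11,  a_7 = 9,  a_8 = 0.
The sequence repeats with period 6.
(112 - 1) mod 6 = 3, so a_{112} = a_4 = 3.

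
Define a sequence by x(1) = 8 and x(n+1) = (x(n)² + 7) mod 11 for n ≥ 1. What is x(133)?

8

Computing terms: x(1) = 8, x(2) = 5, x(3) = 10, x(4) = 8.
Since x(4) = x(1) = 8, the sequence is periodic with period 3.
So x(133) = x(1 + ((133-1) mod 3)) = x(1) = 8.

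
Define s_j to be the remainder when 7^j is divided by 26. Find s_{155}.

15

Listing terms: s_1 = 7, s_2 = 23, s_3 = 5, s_4 = 9, s_5 = 11, s_6 = 25, s_7 = 19, s_8 = 3, s_9 = 21, s_{10} = 17, s_{11} = 15, s_{12} = 1, s_{13} = 7.
Since s_{13} = s_1 = 7, the sequence is periodic with period 12.
(155 - 1) mod 12 = 10, so s_{155} = s_{11} = 15.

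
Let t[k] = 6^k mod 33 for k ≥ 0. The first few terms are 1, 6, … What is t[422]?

3

We have t[0] = 1; t[1] = 6; t[2] = 3; t[3] = 18; t[4] = 9; t[5] = 21; t[6] = 27; t[7] = 30; t[8] = 15; t[9] = 24; t[10] = 12; t[11] = 6.
Since t[11] = t[1] = 6, the sequence is eventually periodic: after a pre-period of length 1 it cycles with period 10.
For k ≥ 1, t[k] depends only on (k - 1) mod 10. (422 - 1) mod 10 = 1, so t[422] = t[2] = 3.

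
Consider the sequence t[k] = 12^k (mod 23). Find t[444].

Computing terms: t[1] = 12,  t[2] = 6,  t[3] = 3,  t[4] = 13,  t[5] = 18,  t[6] = 9,  t[7] = 16,  t[8] = 8,  t[9] = 4,  t[10] = 2,  t[11] = 1,  t[12] = 12.
The sequence repeats with period 11.
(444 - 1) mod 11 = 3, so t[444] = t[4] = 13.

13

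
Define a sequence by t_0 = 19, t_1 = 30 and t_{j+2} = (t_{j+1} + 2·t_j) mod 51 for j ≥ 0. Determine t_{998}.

We have t_0 = 19,  t_1 = 30,  t_2 = 17,  t_3 = 26,  t_4 = 9,  t_5 = 10,  t_6 = 28,  t_7 = 48,  t_8 = 2,  t_9 = 47,  t_{10} = 0,  t_{11} = 43,  t_{12} = 43,  t_{13} = 27,  t_{14} = 11,  t_{15} = 14,  t_{16} = 36,  t_{17} = 13,  t_{18} = 34,  t_{19} = 9,  t_{20} = 26,  t_{21} = 44,  t_{22} = 45,  t_{23} = 31,  t_{24} = 19,  t_{25} = 30.
The sequence repeats with period 24.
(998 - 0) mod 24 = 14, so t_{998} = t_{14} = 11.

11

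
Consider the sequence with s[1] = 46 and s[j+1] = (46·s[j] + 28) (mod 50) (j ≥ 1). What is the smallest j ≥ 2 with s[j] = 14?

17

Computing terms: s[1] = 46; s[2] = 44; s[3] = 2; s[4] = 20; s[5] = 48; s[6] = 36; s[7] = 34; s[8] = 42; s[9] = 10; s[10] = 38; s[11] = 26; s[12] = 24; s[13] = 32; s[14] = 0; s[15] = 28; s[16] = 16; s[17] = 14; s[18] = 22; s[19] = 40; s[20] = 18; s[21] = 6; s[22] = 4; s[23] = 12; s[24] = 30; s[25] = 8; s[26] = 46.
Since s[26] = s[1] = 46, the sequence is periodic with period 25.
The value 14 first appears (with j ≥ 2) at s[17].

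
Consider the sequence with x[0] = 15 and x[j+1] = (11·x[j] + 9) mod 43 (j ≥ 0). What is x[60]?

32

x[0] = 15, x[1] = 2, x[2] = 31, x[3] = 6, x[4] = 32, x[5] = 17, x[6] = 24, x[7] = 15.
Since x[7] = x[0] = 15, the sequence is periodic with period 7.
(60 - 0) mod 7 = 4, so x[60] = x[4] = 32.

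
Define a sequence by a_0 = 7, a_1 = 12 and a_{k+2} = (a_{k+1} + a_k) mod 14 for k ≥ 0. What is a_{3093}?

Computing terms: a_0 = 7,  a_1 = 12,  a_2 = 5,  a_3 = 3,  a_4 = 8,  a_5 = 11,  a_6 = 5,  a_7 = 2,  a_8 = 7,  a_9 = 9,  a_{10} = 2,  a_{11} = 11,  a_{12} = 13,  a_{13} = 10,  a_{14} = 9,  a_{15} = 5,  a_{16} = 0,  a_{17} = 5,  a_{18} = 5,  a_{19} = 10,  a_{20} = 1,  a_{21} = 11,  a_{22} = 12,  a_{23} = 9,  a_{24} = 7,  a_{25} = 2,  a_{26} = 9,  a_{27} = 11,  a_{28} = 6,  a_{29} = 3,  a_{30} = 9,  a_{31} = 12,  a_{32} = 7,  a_{33} = 5,  a_{34} = 12,  a_{35} = 3,  a_{36} = 1,  a_{37} = 4,  a_{38} = 5,  a_{39} = 9,  a_{40} = 0,  a_{41} = 9,  a_{42} = 9,  a_{43} = 4,  a_{44} = 13,  a_{45} = 3,  a_{46} = 2,  a_{47} = 5,  a_{48} = 7,  a_{49} = 12.
Since (a_{48}, a_{49}) = (a_0, a_1) = (7, 12) (two consecutive terms determine the rest), the sequence is periodic with period 48.
So a_{3093} = a_{0 + ((3093-0) mod 48)} = a_{21} = 11.

11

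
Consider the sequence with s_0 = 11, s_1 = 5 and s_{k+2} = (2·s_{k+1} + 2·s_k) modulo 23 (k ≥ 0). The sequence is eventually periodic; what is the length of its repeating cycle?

Computing terms: s_0 = 11; s_1 = 5; s_2 = 9; s_3 = 5; s_4 = 5; s_5 = 20; s_6 = 4; s_7 = 2; s_8 = 12; s_9 = 5; s_{10} = 11; s_{11} = 9; s_{12} = 17; s_{13} = 6; s_{14} = 0; s_{15} = 12; s_{16} = 1; s_{17} = 3; s_{18} = 8; s_{19} = 22; s_{20} = 14; s_{21} = 3; s_{22} = 11; s_{23} = 5.
Since (s_{22}, s_{23}) = (s_0, s_1) = (11, 5) (two consecutive terms determine the rest), the sequence is periodic with period 22.

22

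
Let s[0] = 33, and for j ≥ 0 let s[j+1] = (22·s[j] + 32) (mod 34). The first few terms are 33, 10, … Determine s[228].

We have s[0] = 33, s[1] = 10, s[2] = 14, s[3] = 0, s[4] = 32, s[5] = 22, s[6] = 6, s[7] = 28, s[8] = 2, s[9] = 8, s[10] = 4, s[11] = 18, s[12] = 20, s[13] = 30, s[14] = 12, s[15] = 24, s[16] = 16, s[17] = 10.
Since s[17] = s[1] = 10, the sequence is eventually periodic: after a pre-period of length 1 it cycles with period 16.
For j ≥ 1, s[j] depends only on (j - 1) mod 16. (228 - 1) mod 16 = 3, so s[228] = s[4] = 32.

32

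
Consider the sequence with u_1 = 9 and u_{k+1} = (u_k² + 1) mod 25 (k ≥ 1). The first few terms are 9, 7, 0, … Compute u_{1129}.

1

Computing terms: u_1 = 9, u_2 = 7, u_3 = 0, u_4 = 1, u_5 = 2, u_6 = 5, u_7 = 1.
Since u_7 = u_4 = 1, the sequence is eventually periodic: after a pre-period of length 3 it cycles with period 3.
For k ≥ 4, u_k depends only on (k - 4) mod 3. (1129 - 4) mod 3 = 0, so u_{1129} = u_4 = 1.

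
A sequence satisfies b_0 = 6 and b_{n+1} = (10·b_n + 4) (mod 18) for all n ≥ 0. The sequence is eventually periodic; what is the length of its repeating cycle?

We have b_0 = 6, b_1 = 10, b_2 = 14, b_3 = 0, b_4 = 4, b_5 = 8, b_6 = 12, b_7 = 16, b_8 = 2, b_9 = 6.
The sequence repeats with period 9.

9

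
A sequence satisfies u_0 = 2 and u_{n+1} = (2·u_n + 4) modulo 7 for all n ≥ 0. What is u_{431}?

6

Computing terms: u_0 = 2; u_1 = 1; u_2 = 6; u_3 = 2.
The sequence repeats with period 3.
(431 - 0) mod 3 = 2, so u_{431} = u_2 = 6.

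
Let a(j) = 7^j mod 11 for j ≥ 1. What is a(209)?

a(1) = 7; a(2) = 5; a(3) = 2; a(4) = 3; a(5) = 10; a(6) = 4; a(7) = 6; a(8) = 9; a(9) = 8; a(10) = 1; a(11) = 7.
Since a(11) = a(1) = 7, the sequence is periodic with period 10.
So a(209) = a(1 + ((209-1) mod 10)) = a(9) = 8.

8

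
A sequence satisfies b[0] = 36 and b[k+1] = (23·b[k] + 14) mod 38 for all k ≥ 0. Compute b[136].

6

b[0] = 36; b[1] = 6; b[2] = 0; b[3] = 14; b[4] = 32; b[5] = 28; b[6] = 12; b[7] = 24; b[8] = 34; b[9] = 36.
Since b[9] = b[0] = 36, the sequence is periodic with period 9.
(136 - 0) mod 9 = 1, so b[136] = b[1] = 6.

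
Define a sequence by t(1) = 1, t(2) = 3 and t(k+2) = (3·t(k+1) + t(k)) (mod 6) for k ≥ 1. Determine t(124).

3

We have t(1) = 1; t(2) = 3; t(3) = 4; t(4) = 3; t(5) = 1; t(6) = 0; t(7) = 1; t(8) = 3.
Since (t(7), t(8)) = (t(1), t(2)) = (1, 3) (two consecutive terms determine the rest), the sequence is periodic with period 6.
So t(124) = t(1 + ((124-1) mod 6)) = t(4) = 3.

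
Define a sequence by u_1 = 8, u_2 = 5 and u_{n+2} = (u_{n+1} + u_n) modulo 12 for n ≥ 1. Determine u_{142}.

10

Listing terms: u_1 = 8, u_2 = 5, u_3 = 1, u_4 = 6, u_5 = 7, u_6 = 1, u_7 = 8, u_8 = 9, u_9 = 5, u_{10} = 2, u_{11} = 7, u_{12} = 9, u_{13} = 4, u_{14} = 1, u_{15} = 5, u_{16} = 6, u_{17} = 11, u_{18} = 5, u_{19} = 4, u_{20} = 9, u_{21} = 1, u_{22} = 10, u_{23} = 11, u_{24} = 9, u_{25} = 8, u_{26} = 5.
Since (u_{25}, u_{26}) = (u_1, u_2) = (8, 5) (two consecutive terms determine the rest), the sequence is periodic with period 24.
So u_{142} = u_{1 + ((142-1) mod 24)} = u_{22} = 10.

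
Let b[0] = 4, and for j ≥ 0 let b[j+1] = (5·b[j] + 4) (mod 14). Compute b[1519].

10

We have b[0] = 4, b[1] = 10, b[2] = 12, b[3] = 8, b[4] = 2, b[5] = 0, b[6] = 4.
Since b[6] = b[0] = 4, the sequence is periodic with period 6.
So b[1519] = b[0 + ((1519-0) mod 6)] = b[1] = 10.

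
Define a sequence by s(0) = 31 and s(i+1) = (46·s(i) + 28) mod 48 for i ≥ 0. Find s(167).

We have s(0) = 31,  s(1) = 14,  s(2) = 0,  s(3) = 28,  s(4) = 20,  s(5) = 36,  s(6) = 4,  s(7) = 20.
Since s(7) = s(4) = 20, the sequence is eventually periodic: after a pre-period of length 4 it cycles with period 3.
For i ≥ 4, s(i) depends only on (i - 4) mod 3. (167 - 4) mod 3 = 1, so s(167) = s(5) = 36.

36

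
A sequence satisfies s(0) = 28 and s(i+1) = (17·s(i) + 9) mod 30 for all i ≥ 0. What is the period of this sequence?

4

Computing terms: s(0) = 28, s(1) = 5, s(2) = 4, s(3) = 17, s(4) = 28.
The sequence repeats with period 4.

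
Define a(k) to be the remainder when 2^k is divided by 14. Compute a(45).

Listing terms: a(1) = 2; a(2) = 4; a(3) = 8; a(4) = 2.
The sequence repeats with period 3.
So a(45) = a(1 + ((45-1) mod 3)) = a(3) = 8.

8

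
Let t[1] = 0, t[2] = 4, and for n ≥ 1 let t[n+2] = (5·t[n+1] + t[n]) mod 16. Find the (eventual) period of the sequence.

Listing terms: t[1] = 0,  t[2] = 4,  t[3] = 4,  t[4] = 8,  t[5] = 12,  t[6] = 4,  t[7] = 0,  t[8] = 4.
Since (t[7], t[8]) = (t[1], t[2]) = (0, 4) (two consecutive terms determine the rest), the sequence is periodic with period 6.

6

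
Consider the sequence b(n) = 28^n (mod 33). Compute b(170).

1

We have b(0) = 1; b(1) = 28; b(2) = 25; b(3) = 7; b(4) = 31; b(5) = 10; b(6) = 16; b(7) = 19; b(8) = 4; b(9) = 13; b(10) = 1.
Since b(10) = b(0) = 1, the sequence is periodic with period 10.
(170 - 0) mod 10 = 0, so b(170) = b(0) = 1.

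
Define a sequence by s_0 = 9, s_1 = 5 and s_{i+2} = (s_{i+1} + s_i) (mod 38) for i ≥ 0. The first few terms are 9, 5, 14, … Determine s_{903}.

19

s_0 = 9, s_1 = 5, s_2 = 14, s_3 = 19, s_4 = 33, s_5 = 14, s_6 = 9, s_7 = 23, s_8 = 32, s_9 = 17, s_{10} = 11, s_{11} = 28, s_{12} = 1, s_{13} = 29, s_{14} = 30, s_{15} = 21, s_{16} = 13, s_{17} = 34, s_{18} = 9, s_{19} = 5.
Since (s_{18}, s_{19}) = (s_0, s_1) = (9, 5) (two consecutive terms determine the rest), the sequence is periodic with period 18.
So s_{903} = s_{0 + ((903-0) mod 18)} = s_3 = 19.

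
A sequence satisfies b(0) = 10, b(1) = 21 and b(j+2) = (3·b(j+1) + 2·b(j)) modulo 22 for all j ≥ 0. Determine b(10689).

We have b(0) = 10; b(1) = 21; b(2) = 17; b(3) = 5; b(4) = 5; b(5) = 3; b(6) = 19; b(7) = 19; b(8) = 7; b(9) = 15; b(10) = 15; b(11) = 9; b(12) = 13; b(13) = 13; b(14) = 21; b(15) = 1; b(16) = 1; b(17) = 5; b(18) = 17; b(19) = 17; b(20) = 19; b(21) = 3; b(22) = 3; b(23) = 15; b(24) = 7; b(25) = 7; b(26) = 13; b(27) = 9; b(28) = 9; b(29) = 1; b(30) = 21; b(31) = 21; b(32) = 17.
Since (b(31), b(32)) = (b(1), b(2)) = (21, 17) (two consecutive terms determine the rest), the sequence is eventually periodic: after a pre-period of length 1 it cycles with period 30.
For j ≥ 1, b(j) depends only on (j - 1) mod 30. (10689 - 1) mod 30 = 8, so b(10689) = b(9) = 15.

15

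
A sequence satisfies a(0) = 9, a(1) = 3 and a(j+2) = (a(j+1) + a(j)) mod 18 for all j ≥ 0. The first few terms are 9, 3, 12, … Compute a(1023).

3

a(0) = 9,  a(1) = 3,  a(2) = 12,  a(3) = 15,  a(4) = 9,  a(5) = 6,  a(6) = 15,  a(7) = 3,  a(8) = 0,  a(9) = 3,  a(10) = 3,  a(11) = 6,  a(12) = 9,  a(13) = 15,  a(14) = 6,  a(15) = 3,  a(16) = 9,  a(17) = 12,  a(18) = 3,  a(19) = 15,  a(20) = 0,  a(21) = 15,  a(22) = 15,  a(23) = 12,  a(24) = 9,  a(25) = 3.
The sequence repeats with period 24.
(1023 - 0) mod 24 = 15, so a(1023) = a(15) = 3.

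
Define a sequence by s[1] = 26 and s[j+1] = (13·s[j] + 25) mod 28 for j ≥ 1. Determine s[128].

13

s[1] = 26,  s[2] = 27,  s[3] = 12,  s[4] = 13,  s[5] = 26.
The sequence repeats with period 4.
(128 - 1) mod 4 = 3, so s[128] = s[4] = 13.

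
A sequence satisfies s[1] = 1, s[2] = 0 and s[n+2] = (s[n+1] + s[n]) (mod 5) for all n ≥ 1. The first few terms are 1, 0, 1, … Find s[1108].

3

Computing terms: s[1] = 1, s[2] = 0, s[3] = 1, s[4] = 1, s[5] = 2, s[6] = 3, s[7] = 0, s[8] = 3, s[9] = 3, s[10] = 1, s[11] = 4, s[12] = 0, s[13] = 4, s[14] = 4, s[15] = 3, s[16] = 2, s[17] = 0, s[18] = 2, s[19] = 2, s[20] = 4, s[21] = 1, s[22] = 0.
Since (s[21], s[22]) = (s[1], s[2]) = (1, 0) (two consecutive terms determine the rest), the sequence is periodic with period 20.
So s[1108] = s[1 + ((1108-1) mod 20)] = s[8] = 3.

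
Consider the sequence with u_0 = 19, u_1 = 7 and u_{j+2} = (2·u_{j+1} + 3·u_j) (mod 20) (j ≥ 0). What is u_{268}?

19

u_0 = 19; u_1 = 7; u_2 = 11; u_3 = 3; u_4 = 19; u_5 = 7.
The sequence repeats with period 4.
(268 - 0) mod 4 = 0, so u_{268} = u_0 = 19.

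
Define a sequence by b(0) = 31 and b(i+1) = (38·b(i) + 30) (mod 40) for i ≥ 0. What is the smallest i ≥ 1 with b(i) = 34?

6

b(0) = 31, b(1) = 8, b(2) = 14, b(3) = 2, b(4) = 26, b(5) = 18, b(6) = 34, b(7) = 2.
Since b(7) = b(3) = 2, the sequence is eventually periodic: after a pre-period of length 3 it cycles with period 4.
The value 34 first appears (with i ≥ 1) at b(6).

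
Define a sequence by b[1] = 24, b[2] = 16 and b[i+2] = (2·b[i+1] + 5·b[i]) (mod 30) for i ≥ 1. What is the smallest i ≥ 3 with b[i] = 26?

6

b[1] = 24,  b[2] = 16,  b[3] = 2,  b[4] = 24,  b[5] = 28,  b[6] = 26,  b[7] = 12,  b[8] = 4,  b[9] = 8,  b[10] = 6,  b[11] = 22,  b[12] = 14,  b[13] = 18,  b[14] = 16,  b[15] = 2.
Since (b[14], b[15]) = (b[2], b[3]) = (16, 2) (two consecutive terms determine the rest), the sequence is eventually periodic: after a pre-period of length 1 it cycles with period 12.
The value 26 first appears (with i ≥ 3) at b[6].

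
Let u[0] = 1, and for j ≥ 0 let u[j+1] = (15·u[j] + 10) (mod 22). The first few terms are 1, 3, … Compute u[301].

u[0] = 1,  u[1] = 3,  u[2] = 11,  u[3] = 21,  u[4] = 17,  u[5] = 1.
The sequence repeats with period 5.
(301 - 0) mod 5 = 1, so u[301] = u[1] = 3.

3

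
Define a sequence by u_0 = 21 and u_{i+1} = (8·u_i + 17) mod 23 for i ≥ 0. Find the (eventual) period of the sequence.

11

Computing terms: u_0 = 21; u_1 = 1; u_2 = 2; u_3 = 10; u_4 = 5; u_5 = 11; u_6 = 13; u_7 = 6; u_8 = 19; u_9 = 8; u_{10} = 12; u_{11} = 21.
Since u_{11} = u_0 = 21, the sequence is periodic with period 11.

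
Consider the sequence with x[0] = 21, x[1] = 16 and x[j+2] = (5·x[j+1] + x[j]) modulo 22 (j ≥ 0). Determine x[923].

Computing terms: x[0] = 21; x[1] = 16; x[2] = 13; x[3] = 15; x[4] = 0; x[5] = 15; x[6] = 9; x[7] = 16; x[8] = 1; x[9] = 21; x[10] = 18; x[11] = 1; x[12] = 1; x[13] = 6; x[14] = 9; x[15] = 7; x[16] = 0; x[17] = 7; x[18] = 13; x[19] = 6; x[20] = 21; x[21] = 1; x[22] = 4; x[23] = 21; x[24] = 21; x[25] = 16.
The sequence repeats with period 24.
(923 - 0) mod 24 = 11, so x[923] = x[11] = 1.

1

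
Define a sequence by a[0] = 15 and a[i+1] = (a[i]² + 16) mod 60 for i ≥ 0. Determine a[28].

41

We have a[0] = 15, a[1] = 1, a[2] = 17, a[3] = 5, a[4] = 41, a[5] = 17.
Since a[5] = a[2] = 17, the sequence is eventually periodic: after a pre-period of length 2 it cycles with period 3.
For i ≥ 2, a[i] depends only on (i - 2) mod 3. (28 - 2) mod 3 = 2, so a[28] = a[4] = 41.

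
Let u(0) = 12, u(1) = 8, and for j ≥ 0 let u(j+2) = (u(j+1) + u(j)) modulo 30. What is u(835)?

4

Listing terms: u(0) = 12; u(1) = 8; u(2) = 20; u(3) = 28; u(4) = 18; u(5) = 16; u(6) = 4; u(7) = 20; u(8) = 24; u(9) = 14; u(10) = 8; u(11) = 22; u(12) = 0; u(13) = 22; u(14) = 22; u(15) = 14; u(16) = 6; u(17) = 20; u(18) = 26; u(19) = 16; u(20) = 12; u(21) = 28; u(22) = 10; u(23) = 8; u(24) = 18; u(25) = 26; u(26) = 14; u(27) = 10; u(28) = 24; u(29) = 4; u(30) = 28; u(31) = 2; u(32) = 0; u(33) = 2; u(34) = 2; u(35) = 4; u(36) = 6; u(37) = 10; u(38) = 16; u(39) = 26; u(40) = 12; u(41) = 8.
Since (u(40), u(41)) = (u(0), u(1)) = (12, 8) (two consecutive terms determine the rest), the sequence is periodic with period 40.
So u(835) = u(0 + ((835-0) mod 40)) = u(35) = 4.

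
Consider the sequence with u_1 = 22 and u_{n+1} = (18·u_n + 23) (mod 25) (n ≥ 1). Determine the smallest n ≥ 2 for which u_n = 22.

Listing terms: u_1 = 22, u_2 = 19, u_3 = 15, u_4 = 18, u_5 = 22.
Since u_5 = u_1 = 22, the sequence is periodic with period 4.
The value 22 next appears (with n ≥ 2) at u_5.

5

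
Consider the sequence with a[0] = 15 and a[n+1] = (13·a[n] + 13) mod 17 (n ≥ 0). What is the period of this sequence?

Listing terms: a[0] = 15, a[1] = 4, a[2] = 14, a[3] = 8, a[4] = 15.
The sequence repeats with period 4.

4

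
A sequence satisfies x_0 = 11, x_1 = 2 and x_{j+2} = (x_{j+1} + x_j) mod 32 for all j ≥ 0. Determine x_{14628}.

x_0 = 11, x_1 = 2, x_2 = 13, x_3 = 15, x_4 = 28, x_5 = 11, x_6 = 7, x_7 = 18, x_8 = 25, x_9 = 11, x_{10} = 4, x_{11} = 15, x_{12} = 19, x_{13} = 2, x_{14} = 21, x_{15} = 23, x_{16} = 12, x_{17} = 3, x_{18} = 15, x_{19} = 18, x_{20} = 1, x_{21} = 19, x_{22} = 20, x_{23} = 7, x_{24} = 27, x_{25} = 2, x_{26} = 29, x_{27} = 31, x_{28} = 28, x_{29} = 27, x_{30} = 23, x_{31} = 18, x_{32} = 9, x_{33} = 27, x_{34} = 4, x_{35} = 31, x_{36} = 3, x_{37} = 2, x_{38} = 5, x_{39} = 7, x_{40} = 12, x_{41} = 19, x_{42} = 31, x_{43} = 18, x_{44} = 17, x_{45} = 3, x_{46} = 20, x_{47} = 23, x_{48} = 11, x_{49} = 2.
The sequence repeats with period 48.
So x_{14628} = x_{0 + ((14628-0) mod 48)} = x_{36} = 3.

3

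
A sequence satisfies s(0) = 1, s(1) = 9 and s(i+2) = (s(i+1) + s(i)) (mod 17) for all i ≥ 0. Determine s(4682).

Computing terms: s(0) = 1; s(1) = 9; s(2) = 10; s(3) = 2; s(4) = 12; s(5) = 14; s(6) = 9; s(7) = 6; s(8) = 15; s(9) = 4; s(10) = 2; s(11) = 6; s(12) = 8; s(13) = 14; s(14) = 5; s(15) = 2; s(16) = 7; s(17) = 9; s(18) = 16; s(19) = 8; s(20) = 7; s(21) = 15; s(22) = 5; s(23) = 3; s(24) = 8; s(25) = 11; s(26) = 2; s(27) = 13; s(28) = 15; s(29) = 11; s(30) = 9; s(31) = 3; s(32) = 12; s(33) = 15; s(34) = 10; s(35) = 8; s(36) = 1; s(37) = 9.
The sequence repeats with period 36.
(4682 - 0) mod 36 = 2, so s(4682) = s(2) = 10.

10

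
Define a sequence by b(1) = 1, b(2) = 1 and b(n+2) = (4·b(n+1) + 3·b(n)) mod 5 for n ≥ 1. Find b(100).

Computing terms: b(1) = 1, b(2) = 1, b(3) = 2, b(4) = 1, b(5) = 0, b(6) = 3, b(7) = 2, b(8) = 2, b(9) = 4, b(10) = 2, b(11) = 0, b(12) = 1, b(13) = 4, b(14) = 4, b(15) = 3, b(16) = 4, b(17) = 0, b(18) = 2, b(19) = 3, b(20) = 3, b(21) = 1, b(22) = 3, b(23) = 0, b(24) = 4, b(25) = 1, b(26) = 1.
Since (b(25), b(26)) = (b(1), b(2)) = (1, 1) (two consecutive terms determine the rest), the sequence is periodic with period 24.
So b(100) = b(1 + ((100-1) mod 24)) = b(4) = 1.

1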